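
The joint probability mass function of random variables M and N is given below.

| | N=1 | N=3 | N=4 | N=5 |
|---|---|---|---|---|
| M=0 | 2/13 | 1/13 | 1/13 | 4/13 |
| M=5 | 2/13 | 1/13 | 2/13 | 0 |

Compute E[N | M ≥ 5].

P(M ≥ 5) = 5/13.
Σ N·P over the event = 1·(2/13) + 3·(1/13) + 4·(2/13) = 1.
E[N | M ≥ 5] = (1) / (5/13) = 13/5.

13/5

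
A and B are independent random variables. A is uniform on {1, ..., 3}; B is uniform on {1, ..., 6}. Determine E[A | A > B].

Outcomes with A > B: (2,1), (3,1), (3,2), each with probability 1/18.
E[A | A > B] = (2 + 3 + 3) / 3 = 8/3.

8/3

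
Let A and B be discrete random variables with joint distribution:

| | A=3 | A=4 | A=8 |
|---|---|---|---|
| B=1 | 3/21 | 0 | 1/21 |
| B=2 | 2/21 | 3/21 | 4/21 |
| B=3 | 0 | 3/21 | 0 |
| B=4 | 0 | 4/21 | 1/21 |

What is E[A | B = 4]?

P(B = 4) = 5/21.
Σ A·P over the event = 4·(4/21) + 8·(1/21) = 8/7.
E[A | B = 4] = (8/7) / (5/21) = 24/5.

24/5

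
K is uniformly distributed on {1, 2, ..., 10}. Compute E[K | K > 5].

Given K > 5, K is equally likely to be any of {6, 7, 8, 9, 10}.
E[K | K > 5] = (6 + 7 + 8 + 9 + 10) / 5 = 8.

8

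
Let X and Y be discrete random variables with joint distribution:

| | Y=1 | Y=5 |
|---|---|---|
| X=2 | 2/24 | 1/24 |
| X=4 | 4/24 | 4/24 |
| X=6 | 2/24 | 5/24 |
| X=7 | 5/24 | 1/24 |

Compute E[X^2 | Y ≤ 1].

389/13

P(Y ≤ 1) = 13/24.
Σ X^2·P over the event = 4·(2/24) + 16·(4/24) + 36·(2/24) + 49·(5/24) = 389/24.
E[X^2 | Y ≤ 1] = (389/24) / (13/24) = 389/13.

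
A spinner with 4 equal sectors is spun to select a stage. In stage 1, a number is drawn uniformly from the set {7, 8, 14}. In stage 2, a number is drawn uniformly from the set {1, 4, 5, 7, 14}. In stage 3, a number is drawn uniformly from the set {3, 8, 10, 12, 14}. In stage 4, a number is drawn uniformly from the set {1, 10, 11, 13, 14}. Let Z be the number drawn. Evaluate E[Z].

263/30

E[Z | stage 1] = (7+8+14)/3 = 29/3.
E[Z | stage 2] = (1+4+5+7+14)/5 = 31/5.
E[Z | stage 3] = (3+8+10+12+14)/5 = 47/5.
E[Z | stage 4] = (1+10+11+13+14)/5 = 49/5.
E[Z] = (1/4)·(29/3) + (1/4)·(31/5) + (1/4)·(47/5) + (1/4)·(49/5) = 263/30.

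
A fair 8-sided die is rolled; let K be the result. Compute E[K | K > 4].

13/2

Given K > 4, K is equally likely to be any of {5, 6, 7, 8}.
E[K | K > 4] = (5 + 6 + 7 + 8) / 4 = 13/2.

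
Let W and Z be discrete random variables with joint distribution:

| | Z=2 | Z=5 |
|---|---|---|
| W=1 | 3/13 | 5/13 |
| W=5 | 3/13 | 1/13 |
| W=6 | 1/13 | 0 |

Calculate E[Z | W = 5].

11/4

P(W = 5) = 4/13.
Σ Z·P over the event = 2·(3/13) + 5·(1/13) = 11/13.
E[Z | W = 5] = (11/13) / (4/13) = 11/4.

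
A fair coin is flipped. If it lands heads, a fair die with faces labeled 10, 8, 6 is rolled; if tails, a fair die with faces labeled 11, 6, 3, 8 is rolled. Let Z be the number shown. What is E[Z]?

E[Z | heads] = (10+8+6)/3 = 8.
E[Z | tails] = (11+6+3+8)/4 = 7.
By the law of total expectation,
E[Z] = (1/2)·(8) + (1/2)·(7) = 15/2.

15/2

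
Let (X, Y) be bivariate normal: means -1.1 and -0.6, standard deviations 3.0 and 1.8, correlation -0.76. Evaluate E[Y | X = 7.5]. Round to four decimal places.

E[Y | X=x] = μ_Y + ρ(σ_Y/σ_X)(x − μ_X) for jointly normal variables.
E[Y | X=7.5] = -0.6 + (-0.76)·(1.8/3.0)·(7.5 − (-1.1)) = -0.6 + (-0.456)·(8.6) = -4.5216.

-4.5216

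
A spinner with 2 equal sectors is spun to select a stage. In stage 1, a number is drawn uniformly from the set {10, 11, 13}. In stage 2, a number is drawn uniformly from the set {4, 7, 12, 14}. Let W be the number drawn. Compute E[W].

247/24

E[W | stage 1] = (10+11+13)/3 = 34/3.
E[W | stage 2] = (4+7+12+14)/4 = 37/4.
By the law of total expectation,
E[W] = (1/2)·(34/3) + (1/2)·(37/4) = 247/24.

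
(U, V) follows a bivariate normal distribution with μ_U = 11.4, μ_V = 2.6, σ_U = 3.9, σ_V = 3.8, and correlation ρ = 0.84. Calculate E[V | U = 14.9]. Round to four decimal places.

5.4646

E[V | U=x] = μ_V + ρ(σ_V/σ_U)(x − μ_U) for jointly normal variables.
E[V | U=14.9] = 2.6 + (0.84)·(3.8/3.9)·(14.9 − (11.4)) = 2.6 + (0.81846)·(3.5) = 5.4646.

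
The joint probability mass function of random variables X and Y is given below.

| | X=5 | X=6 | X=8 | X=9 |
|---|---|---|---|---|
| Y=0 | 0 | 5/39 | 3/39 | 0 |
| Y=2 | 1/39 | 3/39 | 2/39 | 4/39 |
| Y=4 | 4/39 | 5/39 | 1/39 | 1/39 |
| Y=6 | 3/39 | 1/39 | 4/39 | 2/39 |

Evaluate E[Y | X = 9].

24/7

P(X = 9) = 7/39.
Σ Y·P over the event = 2·(4/39) + 4·(1/39) + 6·(2/39) = 8/13.
E[Y | X = 9] = (8/13) / (7/39) = 24/7.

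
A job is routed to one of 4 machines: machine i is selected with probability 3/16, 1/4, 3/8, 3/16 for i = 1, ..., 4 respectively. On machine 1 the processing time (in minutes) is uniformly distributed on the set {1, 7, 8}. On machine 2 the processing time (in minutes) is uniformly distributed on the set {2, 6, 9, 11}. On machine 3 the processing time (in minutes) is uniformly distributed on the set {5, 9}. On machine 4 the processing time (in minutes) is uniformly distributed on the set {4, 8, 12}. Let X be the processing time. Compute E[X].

E[X | machine 1] = (1+7+8)/3 = 16/3.
E[X | machine 2] = (2+6+9+11)/4 = 7.
E[X | machine 3] = (5+9)/2 = 7.
E[X | machine 4] = (4+8+12)/3 = 8.
E[X] = (3/16)·(16/3) + (1/4)·(7) + (3/8)·(7) + (3/16)·(8) = 55/8.

55/8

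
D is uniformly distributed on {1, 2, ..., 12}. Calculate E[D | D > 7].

10

Given D > 7, D is equally likely to be any of {8, 9, 10, 11, 12}.
E[D | D > 7] = (8 + 9 + 10 + 11 + 12) / 5 = 10.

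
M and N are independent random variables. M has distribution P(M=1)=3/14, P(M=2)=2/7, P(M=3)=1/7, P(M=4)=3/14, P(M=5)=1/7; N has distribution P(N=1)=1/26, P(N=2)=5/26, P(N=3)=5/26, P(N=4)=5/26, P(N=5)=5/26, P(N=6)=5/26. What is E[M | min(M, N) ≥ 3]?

4

P(min(M, N) ≥ 3) = 5/13.
Summing M·P(x,y) over outcomes with min(M, N) ≥ 3 gives 20/13.
E[M | min(M, N) ≥ 3] = (20/13) / (5/13) = 4.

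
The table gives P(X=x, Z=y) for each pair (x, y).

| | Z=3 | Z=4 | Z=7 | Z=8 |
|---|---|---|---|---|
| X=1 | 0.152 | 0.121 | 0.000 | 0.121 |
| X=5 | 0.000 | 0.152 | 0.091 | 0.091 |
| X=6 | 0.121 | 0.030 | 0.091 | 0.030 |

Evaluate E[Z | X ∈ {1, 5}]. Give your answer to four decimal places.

P(X ∈ {1, 5}) = 0.728.
Σ Z·P over the event = 3·(0.152) + 4·(0.121) + 8·(0.121) + 4·(0.152) + 7·(0.091) + 8·(0.091) = 3.881.
E[Z | X ∈ {1, 5}] = (3.881) / (0.728) = 5.3310.

5.3310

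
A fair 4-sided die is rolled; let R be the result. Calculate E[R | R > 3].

Given R > 3, R is equally likely to be any of {4}.
E[R | R > 3] = (4) / 1 = 4.

4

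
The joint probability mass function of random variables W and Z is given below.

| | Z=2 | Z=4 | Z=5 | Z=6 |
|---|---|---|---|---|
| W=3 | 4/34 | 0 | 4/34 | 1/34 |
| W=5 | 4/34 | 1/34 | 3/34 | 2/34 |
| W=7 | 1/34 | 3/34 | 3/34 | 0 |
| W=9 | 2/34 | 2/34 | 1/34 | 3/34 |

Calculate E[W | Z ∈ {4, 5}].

101/17

P(Z ∈ {4, 5}) = 1/2.
Σ W·P over the event = 3·(4/34) + 5·(1/34) + 5·(3/34) + 7·(3/34) + 7·(3/34) + 9·(2/34) + 9·(1/34) = 101/34.
E[W | Z ∈ {4, 5}] = (101/34) / (1/2) = 101/17.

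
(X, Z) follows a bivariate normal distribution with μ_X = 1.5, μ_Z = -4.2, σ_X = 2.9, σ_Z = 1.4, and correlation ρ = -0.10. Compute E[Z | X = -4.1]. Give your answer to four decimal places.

-3.9297

The regression of Z on X has slope ρ·σ_Z/σ_X and passes through (μ_X, μ_Z).
E[Z | X=-4.1] = -4.2 + (-0.10)·(1.4/2.9)·(-4.1 − (1.5)) = -4.2 + (-0.048276)·(-5.6) = -3.9297.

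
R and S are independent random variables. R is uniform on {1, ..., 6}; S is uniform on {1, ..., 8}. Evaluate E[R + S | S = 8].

23/2

Outcomes with S = 8: (1,8), (2,8), (3,8), (4,8), (5,8), (6,8), each with probability 1/48.
E[R + S | S = 8] = (9 + 10 + 11 + 12 + 13 + 14) / 6 = 23/2.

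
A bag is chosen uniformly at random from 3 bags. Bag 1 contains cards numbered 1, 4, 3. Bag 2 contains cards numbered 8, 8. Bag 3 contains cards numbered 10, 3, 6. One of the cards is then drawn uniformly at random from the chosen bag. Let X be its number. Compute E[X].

17/3

E[X | bag 1] = (1+4+3)/3 = 8/3.
E[X | bag 2] = (8+8)/2 = 8.
E[X | bag 3] = (10+3+6)/3 = 19/3.
By the law of total expectation,
E[X] = (1/3)·(8/3) + (1/3)·(8) + (1/3)·(19/3) = 17/3.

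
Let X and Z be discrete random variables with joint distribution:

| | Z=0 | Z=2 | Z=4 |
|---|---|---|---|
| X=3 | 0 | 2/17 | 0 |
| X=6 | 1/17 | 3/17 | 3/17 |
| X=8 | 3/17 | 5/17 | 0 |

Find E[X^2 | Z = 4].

36

P(Z = 4) = 3/17.
Σ X^2·P over the event = 36·(3/17) = 108/17.
E[X^2 | Z = 4] = (108/17) / (3/17) = 36.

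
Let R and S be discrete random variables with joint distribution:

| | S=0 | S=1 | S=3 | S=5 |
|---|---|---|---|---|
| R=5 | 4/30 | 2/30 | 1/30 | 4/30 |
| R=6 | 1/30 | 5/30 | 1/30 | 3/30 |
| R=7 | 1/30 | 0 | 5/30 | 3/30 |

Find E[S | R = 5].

25/11

P(R = 5) = 11/30.
Σ S·P over the event = 0·(4/30) + 1·(2/30) + 3·(1/30) + 5·(4/30) = 5/6.
E[S | R = 5] = (5/6) / (11/30) = 25/11.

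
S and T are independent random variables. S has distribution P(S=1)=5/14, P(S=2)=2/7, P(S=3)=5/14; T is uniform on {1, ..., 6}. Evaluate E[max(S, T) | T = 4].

4

P(T = 4) = 1/6.
Summing max(S,T)·P(x,y) over outcomes with T = 4 gives 2/3.
E[max(S, T) | T = 4] = (2/3) / (1/6) = 4.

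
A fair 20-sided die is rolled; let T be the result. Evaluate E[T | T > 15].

18

Given T > 15, T is equally likely to be any of {16, 17, 18, 19, 20}.
E[T | T > 15] = (16 + 17 + 18 + 19 + 20) / 5 = 18.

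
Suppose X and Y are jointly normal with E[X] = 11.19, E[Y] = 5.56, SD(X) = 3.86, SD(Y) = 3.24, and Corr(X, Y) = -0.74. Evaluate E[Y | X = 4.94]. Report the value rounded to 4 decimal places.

9.4421

E[Y | X=x] = μ_Y + ρ(σ_Y/σ_X)(x − μ_X) for jointly normal variables.
E[Y | X=4.94] = 5.56 + (-0.74)·(3.24/3.86)·(4.94 − (11.19)) = 5.56 + (-0.62114)·(-6.25) = 9.4421.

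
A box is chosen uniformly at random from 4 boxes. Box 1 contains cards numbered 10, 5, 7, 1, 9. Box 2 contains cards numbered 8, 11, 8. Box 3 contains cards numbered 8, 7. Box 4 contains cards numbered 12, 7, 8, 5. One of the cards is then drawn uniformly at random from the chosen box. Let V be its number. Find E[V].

E[V | box 1] = (10+5+7+1+9)/5 = 32/5.
E[V | box 2] = (8+11+8)/3 = 9.
E[V | box 3] = (8+7)/2 = 15/2.
E[V | box 4] = (12+7+8+5)/4 = 8.
E[V] = (1/4)·(32/5) + (1/4)·(9) + (1/4)·(15/2) + (1/4)·(8) = 309/40.

309/40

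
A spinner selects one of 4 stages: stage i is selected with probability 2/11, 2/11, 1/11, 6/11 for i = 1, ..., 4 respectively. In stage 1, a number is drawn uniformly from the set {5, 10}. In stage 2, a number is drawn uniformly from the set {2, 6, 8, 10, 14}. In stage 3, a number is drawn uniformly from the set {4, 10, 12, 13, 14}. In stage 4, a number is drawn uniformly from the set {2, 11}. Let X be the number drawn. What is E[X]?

403/55

E[X | stage 1] = (5+10)/2 = 15/2.
E[X | stage 2] = (2+6+8+10+14)/5 = 8.
E[X | stage 3] = (4+10+12+13+14)/5 = 53/5.
E[X | stage 4] = (2+11)/2 = 13/2.
By the law of total expectation,
E[X] = (2/11)·(15/2) + (2/11)·(8) + (1/11)·(53/5) + (6/11)·(13/2) = 403/55.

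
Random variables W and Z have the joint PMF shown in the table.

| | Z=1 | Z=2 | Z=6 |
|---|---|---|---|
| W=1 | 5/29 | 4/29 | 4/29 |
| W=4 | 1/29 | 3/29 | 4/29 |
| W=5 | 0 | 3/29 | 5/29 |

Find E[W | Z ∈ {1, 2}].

P(Z ∈ {1, 2}) = 16/29.
Σ W·P over the event = 1·(5/29) + 1·(4/29) + 4·(1/29) + 4·(3/29) + 5·(3/29) = 40/29.
E[W | Z ∈ {1, 2}] = (40/29) / (16/29) = 5/2.

5/2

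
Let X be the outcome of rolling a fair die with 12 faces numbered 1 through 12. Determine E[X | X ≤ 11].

Given X ≤ 11, X is equally likely to be any of {1, 2, 3, 4, 5, 6, 7, 8, 9, 10, 11}.
E[X | X ≤ 11] = (1 + 2 + 3 + 4 + 5 + 6 + 7 + 8 + 9 + 10 + 11) / 11 = 6.

6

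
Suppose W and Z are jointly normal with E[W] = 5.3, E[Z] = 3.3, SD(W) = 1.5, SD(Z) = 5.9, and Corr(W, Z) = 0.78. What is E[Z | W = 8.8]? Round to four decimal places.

For a bivariate normal, E[Z | W=x] = μ_Z + ρ·(σ_Z/σ_W)·(x − μ_W).
E[Z | W=8.8] = 3.3 + (0.78)·(5.9/1.5)·(8.8 − (5.3)) = 3.3 + (3.068)·(3.5) = 14.0380.

14.0380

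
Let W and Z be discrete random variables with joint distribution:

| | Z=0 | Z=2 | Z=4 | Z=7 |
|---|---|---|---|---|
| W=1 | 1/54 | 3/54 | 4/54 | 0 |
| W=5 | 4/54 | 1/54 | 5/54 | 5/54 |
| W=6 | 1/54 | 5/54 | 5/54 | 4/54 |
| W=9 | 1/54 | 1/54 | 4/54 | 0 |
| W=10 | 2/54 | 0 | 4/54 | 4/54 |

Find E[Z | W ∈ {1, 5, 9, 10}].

47/13

P(W ∈ {1, 5, 9, 10}) = 13/18.
Summing Z·P(W=x,Z=y) over the conditioning event gives 47/18.
E[Z | W ∈ {1, 5, 9, 10}] = (47/18) / (13/18) = 47/13.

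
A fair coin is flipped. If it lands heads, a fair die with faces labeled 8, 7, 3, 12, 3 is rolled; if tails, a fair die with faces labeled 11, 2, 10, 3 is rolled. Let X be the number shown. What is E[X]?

E[X | heads] = (8+7+3+12+3)/5 = 33/5.
E[X | tails] = (11+2+10+3)/4 = 13/2.
E[X] = (1/2)·(33/5) + (1/2)·(13/2) = 131/20.

131/20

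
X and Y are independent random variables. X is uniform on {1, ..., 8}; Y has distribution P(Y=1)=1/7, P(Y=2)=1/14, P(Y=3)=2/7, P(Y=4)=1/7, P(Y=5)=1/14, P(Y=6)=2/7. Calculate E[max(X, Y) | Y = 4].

P(Y = 4) = 1/7.
Summing max(X,Y)·P(x,y) over outcomes with Y = 4 gives 3/4.
E[max(X, Y) | Y = 4] = (3/4) / (1/7) = 21/4.

21/4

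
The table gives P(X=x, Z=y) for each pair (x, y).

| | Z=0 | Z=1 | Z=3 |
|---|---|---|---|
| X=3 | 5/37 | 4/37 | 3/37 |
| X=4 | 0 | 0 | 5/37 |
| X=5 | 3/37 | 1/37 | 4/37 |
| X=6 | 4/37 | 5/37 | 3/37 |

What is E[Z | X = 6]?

P(X = 6) = 12/37.
Σ Z·P over the event = 0·(4/37) + 1·(5/37) + 3·(3/37) = 14/37.
E[Z | X = 6] = (14/37) / (12/37) = 7/6.

7/6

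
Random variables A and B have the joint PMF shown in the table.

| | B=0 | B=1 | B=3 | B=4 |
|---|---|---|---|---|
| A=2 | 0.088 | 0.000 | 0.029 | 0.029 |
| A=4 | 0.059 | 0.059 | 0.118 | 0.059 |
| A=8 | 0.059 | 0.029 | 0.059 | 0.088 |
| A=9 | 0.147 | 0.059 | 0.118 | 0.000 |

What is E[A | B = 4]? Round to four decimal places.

P(B = 4) = 0.176.
Summing A·P(A=x,B=y) over the conditioning event gives 0.998.
E[A | B = 4] = (0.998) / (0.176) = 5.6705.

5.6705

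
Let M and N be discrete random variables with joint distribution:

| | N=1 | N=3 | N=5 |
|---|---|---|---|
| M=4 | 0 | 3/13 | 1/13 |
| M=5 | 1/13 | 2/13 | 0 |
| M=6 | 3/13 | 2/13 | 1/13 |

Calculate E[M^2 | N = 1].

133/4

P(N = 1) = 4/13.
Σ M^2·P over the event = 25·(1/13) + 36·(3/13) = 133/13.
E[M^2 | N = 1] = (133/13) / (4/13) = 133/4.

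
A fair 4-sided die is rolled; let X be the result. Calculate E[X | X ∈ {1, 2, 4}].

7/3

P(X ∈ {1, 2, 4}) = 3/4.
Σ over the event: 1·1/4 + 2·1/4 + 4·1/4 = 7/4.
E[X | X ∈ {1, 2, 4}] = (7/4) / (3/4) = 7/3.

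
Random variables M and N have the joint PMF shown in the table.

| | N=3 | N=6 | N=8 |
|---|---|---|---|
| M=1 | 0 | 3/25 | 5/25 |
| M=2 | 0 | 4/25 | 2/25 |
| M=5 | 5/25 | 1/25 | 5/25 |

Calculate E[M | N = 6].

P(N = 6) = 8/25.
Σ M·P over the event = 1·(3/25) + 2·(4/25) + 5·(1/25) = 16/25.
E[M | N = 6] = (16/25) / (8/25) = 2.

2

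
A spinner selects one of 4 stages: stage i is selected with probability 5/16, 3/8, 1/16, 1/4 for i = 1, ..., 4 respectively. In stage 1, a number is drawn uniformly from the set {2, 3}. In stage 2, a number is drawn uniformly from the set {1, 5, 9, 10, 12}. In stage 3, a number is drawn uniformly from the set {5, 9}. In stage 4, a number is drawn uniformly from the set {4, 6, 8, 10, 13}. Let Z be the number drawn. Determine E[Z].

967/160

E[Z | stage 1] = (2+3)/2 = 5/2.
E[Z | stage 2] = (1+5+9+10+12)/5 = 37/5.
E[Z | stage 3] = (5+9)/2 = 7.
E[Z | stage 4] = (4+6+8+10+13)/5 = 41/5.
E[Z] = (5/16)·(5/2) + (3/8)·(37/5) + (1/16)·(7) + (1/4)·(41/5) = 967/160.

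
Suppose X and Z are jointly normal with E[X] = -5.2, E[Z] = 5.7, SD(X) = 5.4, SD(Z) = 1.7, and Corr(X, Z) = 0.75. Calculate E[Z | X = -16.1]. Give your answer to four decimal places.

3.1264

E[Z | X=x] = μ_Z + ρ(σ_Z/σ_X)(x − μ_X) for jointly normal variables.
E[Z | X=-16.1] = 5.7 + (0.75)·(1.7/5.4)·(-16.1 − (-5.2)) = 5.7 + (0.23611)·(-10.9) = 3.1264.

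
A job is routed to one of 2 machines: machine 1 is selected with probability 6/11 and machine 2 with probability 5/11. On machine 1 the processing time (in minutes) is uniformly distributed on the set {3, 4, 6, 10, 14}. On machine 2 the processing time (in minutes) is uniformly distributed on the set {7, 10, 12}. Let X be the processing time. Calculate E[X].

1391/165

E[X | machine 1] = (3+4+6+10+14)/5 = 37/5.
E[X | machine 2] = (7+10+12)/3 = 29/3.
E[X] = (6/11)·(37/5) + (5/11)·(29/3) = 1391/165.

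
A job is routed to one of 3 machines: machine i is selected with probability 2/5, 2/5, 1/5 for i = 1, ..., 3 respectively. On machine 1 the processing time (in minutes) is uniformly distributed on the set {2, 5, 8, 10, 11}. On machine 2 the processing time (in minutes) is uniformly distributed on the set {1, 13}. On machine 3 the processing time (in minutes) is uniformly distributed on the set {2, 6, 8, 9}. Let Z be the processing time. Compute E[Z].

E[Z | machine 1] = (2+5+8+10+11)/5 = 36/5.
E[Z | machine 2] = (1+13)/2 = 7.
E[Z | machine 3] = (2+6+8+9)/4 = 25/4.
By the law of total expectation,
E[Z] = (2/5)·(36/5) + (2/5)·(7) + (1/5)·(25/4) = 693/100.

693/100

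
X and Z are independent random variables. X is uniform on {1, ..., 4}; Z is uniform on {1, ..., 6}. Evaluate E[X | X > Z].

10/3

Outcomes with X > Z: (2,1), (3,1), (3,2), (4,1), (4,2), (4,3), each with probability 1/24.
E[X | X > Z] = (2 + 3 + 3 + 4 + 4 + 4) / 6 = 10/3.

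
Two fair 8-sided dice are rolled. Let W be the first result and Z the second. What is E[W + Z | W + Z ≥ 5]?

P(W + Z ≥ 5) = 29/32.
Summing (W+Z)·P(x,y) over outcomes with W + Z ≥ 5 gives 139/16.
E[W + Z | W + Z ≥ 5] = (139/16) / (29/32) = 278/29.

278/29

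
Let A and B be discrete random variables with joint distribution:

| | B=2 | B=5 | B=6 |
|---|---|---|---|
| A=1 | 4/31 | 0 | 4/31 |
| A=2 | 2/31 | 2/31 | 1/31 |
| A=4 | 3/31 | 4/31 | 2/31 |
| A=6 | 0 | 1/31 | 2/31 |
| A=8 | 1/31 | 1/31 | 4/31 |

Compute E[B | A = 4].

P(A = 4) = 9/31.
Σ B·P over the event = 2·(3/31) + 5·(4/31) + 6·(2/31) = 38/31.
E[B | A = 4] = (38/31) / (9/31) = 38/9.

38/9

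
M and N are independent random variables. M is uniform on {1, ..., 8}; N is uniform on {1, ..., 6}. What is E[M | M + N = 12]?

Outcomes with M + N = 12: (6,6), (7,5), (8,4), each with probability 1/48.
E[M | M + N = 12] = (6 + 7 + 8) / 3 = 7.

7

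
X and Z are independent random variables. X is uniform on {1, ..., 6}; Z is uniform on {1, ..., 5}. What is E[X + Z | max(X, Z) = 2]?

10/3

Outcomes with max(X, Z) = 2: (1,2), (2,1), (2,2), each with probability 1/30.
E[X + Z | max(X, Z) = 2] = (3 + 3 + 4) / 3 = 10/3.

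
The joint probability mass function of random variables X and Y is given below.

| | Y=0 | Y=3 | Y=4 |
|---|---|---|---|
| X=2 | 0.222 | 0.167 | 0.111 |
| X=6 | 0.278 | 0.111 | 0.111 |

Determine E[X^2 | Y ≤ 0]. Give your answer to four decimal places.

P(Y ≤ 0) = 0.500.
Σ X^2·P over the event = 4·(0.222) + 36·(0.278) = 10.896.
E[X^2 | Y ≤ 0] = (10.896) / (0.500) = 21.7920.

21.7920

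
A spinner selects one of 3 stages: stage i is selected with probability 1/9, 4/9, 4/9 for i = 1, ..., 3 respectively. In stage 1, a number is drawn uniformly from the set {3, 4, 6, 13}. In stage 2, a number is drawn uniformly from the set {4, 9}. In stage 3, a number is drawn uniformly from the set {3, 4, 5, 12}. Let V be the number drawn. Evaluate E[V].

113/18

E[V | stage 1] = (3+4+6+13)/4 = 13/2.
E[V | stage 2] = (4+9)/2 = 13/2.
E[V | stage 3] = (3+4+5+12)/4 = 6.
E[V] = (1/9)·(13/2) + (4/9)·(13/2) + (4/9)·(6) = 113/18.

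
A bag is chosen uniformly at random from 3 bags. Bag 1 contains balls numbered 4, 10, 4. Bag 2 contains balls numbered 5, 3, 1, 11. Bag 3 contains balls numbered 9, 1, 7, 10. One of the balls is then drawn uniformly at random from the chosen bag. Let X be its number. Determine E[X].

71/12

E[X | bag 1] = (4+10+4)/3 = 6.
E[X | bag 2] = (5+3+1+11)/4 = 5.
E[X | bag 3] = (9+1+7+10)/4 = 27/4.
By the law of total expectation,
E[X] = (1/3)·(6) + (1/3)·(5) + (1/3)·(27/4) = 71/12.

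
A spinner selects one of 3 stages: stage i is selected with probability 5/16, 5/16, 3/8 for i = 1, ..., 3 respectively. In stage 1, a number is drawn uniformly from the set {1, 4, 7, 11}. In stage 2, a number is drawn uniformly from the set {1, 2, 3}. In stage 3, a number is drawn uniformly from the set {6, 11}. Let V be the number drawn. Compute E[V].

359/64

E[V | stage 1] = (1+4+7+11)/4 = 23/4.
E[V | stage 2] = (1+2+3)/3 = 2.
E[V | stage 3] = (6+11)/2 = 17/2.
E[V] = (5/16)·(23/4) + (5/16)·(2) + (3/8)·(17/2) = 359/64.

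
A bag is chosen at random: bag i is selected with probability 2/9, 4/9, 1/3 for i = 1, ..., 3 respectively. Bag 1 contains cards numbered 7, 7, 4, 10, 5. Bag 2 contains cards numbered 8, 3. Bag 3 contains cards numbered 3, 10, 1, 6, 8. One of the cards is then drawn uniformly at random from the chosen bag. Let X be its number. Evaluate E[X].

E[X | bag 1] = (7+7+4+10+5)/5 = 33/5.
E[X | bag 2] = (8+3)/2 = 11/2.
E[X | bag 3] = (3+10+1+6+8)/5 = 28/5.
E[X] = (2/9)·(33/5) + (4/9)·(11/2) + (1/3)·(28/5) = 52/9.

52/9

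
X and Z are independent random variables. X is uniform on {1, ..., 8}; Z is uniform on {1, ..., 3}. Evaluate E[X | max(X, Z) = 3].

12/5

Outcomes with max(X, Z) = 3: (1,3), (2,3), (3,1), (3,2), (3,3), each with probability 1/24.
E[X | max(X, Z) = 3] = (1 + 2 + 3 + 3 + 3) / 5 = 12/5.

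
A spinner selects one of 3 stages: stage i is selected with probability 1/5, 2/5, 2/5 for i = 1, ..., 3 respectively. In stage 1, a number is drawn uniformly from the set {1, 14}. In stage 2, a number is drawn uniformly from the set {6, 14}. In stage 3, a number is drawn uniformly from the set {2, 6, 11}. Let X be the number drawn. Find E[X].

E[X | stage 1] = (1+14)/2 = 15/2.
E[X | stage 2] = (6+14)/2 = 10.
E[X | stage 3] = (2+6+11)/3 = 19/3.
By the law of total expectation,
E[X] = (1/5)·(15/2) + (2/5)·(10) + (2/5)·(19/3) = 241/30.

241/30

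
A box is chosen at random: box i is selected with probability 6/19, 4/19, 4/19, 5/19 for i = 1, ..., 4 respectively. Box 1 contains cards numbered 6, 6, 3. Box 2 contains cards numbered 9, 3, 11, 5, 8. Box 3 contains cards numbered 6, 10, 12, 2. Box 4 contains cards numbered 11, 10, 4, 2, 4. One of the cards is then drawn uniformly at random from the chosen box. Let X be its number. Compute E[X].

599/95

E[X | box 1] = (6+6+3)/3 = 5.
E[X | box 2] = (9+3+11+5+8)/5 = 36/5.
E[X | box 3] = (6+10+12+2)/4 = 15/2.
E[X | box 4] = (11+10+4+2+4)/5 = 31/5.
By the law of total expectation,
E[X] = (6/19)·(5) + (4/19)·(36/5) + (4/19)·(15/2) + (5/19)·(31/5) = 599/95.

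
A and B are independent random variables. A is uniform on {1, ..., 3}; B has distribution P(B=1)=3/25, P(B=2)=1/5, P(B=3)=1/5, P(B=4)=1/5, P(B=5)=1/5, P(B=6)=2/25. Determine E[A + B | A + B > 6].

P(A + B > 6) = 7/25.
Summing (A+B)·P(x,y) over outcomes with A + B > 6 gives 158/75.
E[A + B | A + B > 6] = (158/75) / (7/25) = 158/21.

158/21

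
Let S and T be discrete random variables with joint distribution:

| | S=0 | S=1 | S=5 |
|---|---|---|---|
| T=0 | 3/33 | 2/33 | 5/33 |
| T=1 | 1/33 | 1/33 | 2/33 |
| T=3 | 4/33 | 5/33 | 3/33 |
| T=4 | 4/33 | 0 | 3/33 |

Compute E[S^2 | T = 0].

P(T = 0) = 10/33.
Σ S^2·P over the event = 0·(3/33) + 1·(2/33) + 25·(5/33) = 127/33.
E[S^2 | T = 0] = (127/33) / (10/33) = 127/10.

127/10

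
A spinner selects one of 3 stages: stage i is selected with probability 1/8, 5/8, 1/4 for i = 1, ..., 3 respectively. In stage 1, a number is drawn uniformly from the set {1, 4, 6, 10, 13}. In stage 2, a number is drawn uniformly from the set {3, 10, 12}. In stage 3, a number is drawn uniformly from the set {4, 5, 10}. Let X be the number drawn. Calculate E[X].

917/120

E[X | stage 1] = (1+4+6+10+13)/5 = 34/5.
E[X | stage 2] = (3+10+12)/3 = 25/3.
E[X | stage 3] = (4+5+10)/3 = 19/3.
By the law of total expectation,
E[X] = (1/8)·(34/5) + (5/8)·(25/3) + (1/4)·(19/3) = 917/120.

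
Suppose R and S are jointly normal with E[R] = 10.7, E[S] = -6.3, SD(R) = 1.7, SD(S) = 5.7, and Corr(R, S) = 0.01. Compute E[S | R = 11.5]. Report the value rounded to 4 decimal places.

The regression of S on R has slope ρ·σ_S/σ_R and passes through (μ_R, μ_S).
E[S | R=11.5] = -6.3 + (0.01)·(5.7/1.7)·(11.5 − (10.7)) = -6.3 + (0.033529)·(0.8) = -6.2732.

-6.2732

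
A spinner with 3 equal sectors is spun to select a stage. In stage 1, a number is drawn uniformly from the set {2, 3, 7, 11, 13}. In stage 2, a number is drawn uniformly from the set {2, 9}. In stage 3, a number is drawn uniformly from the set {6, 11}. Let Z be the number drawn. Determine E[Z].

106/15

E[Z | stage 1] = (2+3+7+11+13)/5 = 36/5.
E[Z | stage 2] = (2+9)/2 = 11/2.
E[Z | stage 3] = (6+11)/2 = 17/2.
E[Z] = (1/3)·(36/5) + (1/3)·(11/2) + (1/3)·(17/2) = 106/15.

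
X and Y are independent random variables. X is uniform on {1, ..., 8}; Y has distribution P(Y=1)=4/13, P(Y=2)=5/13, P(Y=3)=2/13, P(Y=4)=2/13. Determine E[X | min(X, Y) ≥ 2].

5

P(min(X, Y) ≥ 2) = 63/104.
Summing X·P(x,y) over outcomes with min(X, Y) ≥ 2 gives 315/104.
E[X | min(X, Y) ≥ 2] = (315/104) / (63/104) = 5.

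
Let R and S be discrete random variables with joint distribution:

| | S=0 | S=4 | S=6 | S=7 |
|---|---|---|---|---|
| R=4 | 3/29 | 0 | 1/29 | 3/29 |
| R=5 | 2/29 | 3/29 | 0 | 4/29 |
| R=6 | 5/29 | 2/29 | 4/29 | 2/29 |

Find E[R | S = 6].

P(S = 6) = 5/29.
Σ R·P over the event = 4·(1/29) + 6·(4/29) = 28/29.
E[R | S = 6] = (28/29) / (5/29) = 28/5.

28/5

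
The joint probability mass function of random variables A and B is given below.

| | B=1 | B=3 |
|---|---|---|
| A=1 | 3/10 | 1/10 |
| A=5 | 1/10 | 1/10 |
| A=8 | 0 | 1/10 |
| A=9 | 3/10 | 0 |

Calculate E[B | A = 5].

P(A = 5) = 1/5.
Σ B·P over the event = 1·(1/10) + 3·(1/10) = 2/5.
E[B | A = 5] = (2/5) / (1/5) = 2.

2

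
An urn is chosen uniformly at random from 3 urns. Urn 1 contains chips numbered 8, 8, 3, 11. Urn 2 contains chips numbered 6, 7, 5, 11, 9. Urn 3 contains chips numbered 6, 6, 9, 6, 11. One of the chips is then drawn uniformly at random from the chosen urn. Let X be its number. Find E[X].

227/30

E[X | urn 1] = (8+8+3+11)/4 = 15/2.
E[X | urn 2] = (6+7+5+11+9)/5 = 38/5.
E[X | urn 3] = (6+6+9+6+11)/5 = 38/5.
By the law of total expectation,
E[X] = (1/3)·(15/2) + (1/3)·(38/5) + (1/3)·(38/5) = 227/30.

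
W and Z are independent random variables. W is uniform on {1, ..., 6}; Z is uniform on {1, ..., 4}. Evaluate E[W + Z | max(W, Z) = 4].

44/7

P(max(W, Z) = 4) = 7/24.
Summing (W+Z)·P(x,y) over outcomes with max(W, Z) = 4 gives 11/6.
E[W + Z | max(W, Z) = 4] = (11/6) / (7/24) = 44/7.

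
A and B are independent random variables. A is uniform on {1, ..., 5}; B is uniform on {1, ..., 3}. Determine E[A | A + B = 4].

Outcomes with A + B = 4: (1,3), (2,2), (3,1), each with probability 1/15.
E[A | A + B = 4] = (1 + 2 + 3) / 3 = 2.

2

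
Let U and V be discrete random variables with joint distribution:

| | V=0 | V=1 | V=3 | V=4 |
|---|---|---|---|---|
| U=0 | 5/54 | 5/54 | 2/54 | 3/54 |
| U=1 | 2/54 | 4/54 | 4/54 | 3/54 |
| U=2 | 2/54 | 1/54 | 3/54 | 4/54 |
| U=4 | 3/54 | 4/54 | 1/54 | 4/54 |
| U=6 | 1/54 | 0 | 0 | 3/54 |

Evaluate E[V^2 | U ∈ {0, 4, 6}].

196/31

P(U ∈ {0, 4, 6}) = 31/54.
Summing V^2·P(U=x,V=y) over the conditioning event gives 98/27.
E[V^2 | U ∈ {0, 4, 6}] = (98/27) / (31/54) = 196/31.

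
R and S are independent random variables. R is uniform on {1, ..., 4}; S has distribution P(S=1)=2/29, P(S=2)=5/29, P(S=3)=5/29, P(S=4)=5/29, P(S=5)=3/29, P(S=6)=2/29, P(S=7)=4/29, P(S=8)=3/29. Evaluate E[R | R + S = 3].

9/7

P(R + S = 3) = 7/116.
Summing R·P(x,y) over outcomes with R + S = 3 gives 9/116.
E[R | R + S = 3] = (9/116) / (7/116) = 9/7.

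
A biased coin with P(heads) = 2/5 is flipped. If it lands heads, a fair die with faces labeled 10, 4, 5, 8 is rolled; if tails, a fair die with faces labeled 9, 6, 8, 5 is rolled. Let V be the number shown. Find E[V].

69/10

E[V | heads] = (10+4+5+8)/4 = 27/4.
E[V | tails] = (9+6+8+5)/4 = 7.
E[V] = (2/5)·(27/4) + (3/5)·(7) = 69/10.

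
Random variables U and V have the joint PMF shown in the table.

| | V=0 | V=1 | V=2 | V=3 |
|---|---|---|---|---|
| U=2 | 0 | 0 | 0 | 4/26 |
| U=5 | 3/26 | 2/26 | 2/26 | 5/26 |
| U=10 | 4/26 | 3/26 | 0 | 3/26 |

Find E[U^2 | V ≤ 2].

125/2

P(V ≤ 2) = 7/13.
Σ U^2·P over the event = 25·(3/26) + 25·(2/26) + 25·(2/26) + 100·(4/26) + 100·(3/26) = 875/26.
E[U^2 | V ≤ 2] = (875/26) / (7/13) = 125/2.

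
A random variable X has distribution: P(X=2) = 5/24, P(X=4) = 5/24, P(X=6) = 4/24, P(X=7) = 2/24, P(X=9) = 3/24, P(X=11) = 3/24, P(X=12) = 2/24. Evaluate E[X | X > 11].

P(X > 11) = 1/12.
Σ over the event: 12·1/12 = 1.
E[X | X > 11] = (1) / (1/12) = 12.

12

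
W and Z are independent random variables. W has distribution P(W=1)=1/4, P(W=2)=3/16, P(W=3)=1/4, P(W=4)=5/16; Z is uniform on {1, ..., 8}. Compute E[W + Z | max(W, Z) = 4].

196/31

P(max(W, Z) = 4) = 31/128.
Summing (W+Z)·P(x,y) over outcomes with max(W, Z) = 4 gives 49/32.
E[W + Z | max(W, Z) = 4] = (49/32) / (31/128) = 196/31.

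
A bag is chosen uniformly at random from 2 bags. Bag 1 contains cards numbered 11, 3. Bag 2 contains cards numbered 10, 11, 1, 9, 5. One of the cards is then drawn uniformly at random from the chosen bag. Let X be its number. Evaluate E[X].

E[X | bag 1] = (11+3)/2 = 7.
E[X | bag 2] = (10+11+1+9+5)/5 = 36/5.
E[X] = (1/2)·(7) + (1/2)·(36/5) = 71/10.

71/10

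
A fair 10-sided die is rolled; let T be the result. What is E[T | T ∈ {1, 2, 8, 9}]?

P(T ∈ {1, 2, 8, 9}) = 2/5.
Σ over the event: 1·1/10 + 2·1/10 + 8·1/10 + 9·1/10 = 2.
E[T | T ∈ {1, 2, 8, 9}] = (2) / (2/5) = 5.

5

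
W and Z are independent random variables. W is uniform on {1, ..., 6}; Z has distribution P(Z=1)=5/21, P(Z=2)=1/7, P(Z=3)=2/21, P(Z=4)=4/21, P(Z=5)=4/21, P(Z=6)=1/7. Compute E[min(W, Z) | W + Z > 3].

295/113

P(W + Z > 3) = 113/126.
Summing min(W,Z)·P(x,y) over outcomes with W + Z > 3 gives 295/126.
E[min(W, Z) | W + Z > 3] = (295/126) / (113/126) = 295/113.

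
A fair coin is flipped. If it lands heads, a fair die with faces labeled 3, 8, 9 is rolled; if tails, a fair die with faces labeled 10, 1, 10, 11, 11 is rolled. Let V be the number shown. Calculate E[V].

229/30

E[V | heads] = (3+8+9)/3 = 20/3.
E[V | tails] = (10+1+10+11+11)/5 = 43/5.
By the law of total expectation,
E[V] = (1/2)·(20/3) + (1/2)·(43/5) = 229/30.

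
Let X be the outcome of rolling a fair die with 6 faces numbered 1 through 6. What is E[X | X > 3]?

Given X > 3, X is equally likely to be any of {4, 5, 6}.
E[X | X > 3] = (4 + 5 + 6) / 3 = 5.

5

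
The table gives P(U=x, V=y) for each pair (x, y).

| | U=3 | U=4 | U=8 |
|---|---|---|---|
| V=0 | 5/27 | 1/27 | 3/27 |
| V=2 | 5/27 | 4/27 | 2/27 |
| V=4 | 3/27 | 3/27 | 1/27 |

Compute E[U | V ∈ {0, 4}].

9/2

P(V ∈ {0, 4}) = 16/27.
Σ U·P over the event = 3·(5/27) + 3·(3/27) + 4·(1/27) + 4·(3/27) + 8·(3/27) + 8·(1/27) = 8/3.
E[U | V ∈ {0, 4}] = (8/3) / (16/27) = 9/2.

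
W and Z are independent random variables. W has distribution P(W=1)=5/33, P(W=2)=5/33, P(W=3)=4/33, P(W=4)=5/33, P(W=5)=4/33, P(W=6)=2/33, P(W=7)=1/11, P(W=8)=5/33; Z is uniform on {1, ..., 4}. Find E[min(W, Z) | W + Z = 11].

27/8

P(W + Z = 11) = 2/33.
Summing min(W,Z)·P(x,y) over outcomes with W + Z = 11 gives 9/44.
E[min(W, Z) | W + Z = 11] = (9/44) / (2/33) = 27/8.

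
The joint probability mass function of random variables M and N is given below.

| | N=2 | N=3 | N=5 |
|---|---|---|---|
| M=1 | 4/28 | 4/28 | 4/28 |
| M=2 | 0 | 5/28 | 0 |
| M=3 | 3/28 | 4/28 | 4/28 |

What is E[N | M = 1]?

10/3

P(M = 1) = 3/7.
Σ N·P over the event = 2·(4/28) + 3·(4/28) + 5·(4/28) = 10/7.
E[N | M = 1] = (10/7) / (3/7) = 10/3.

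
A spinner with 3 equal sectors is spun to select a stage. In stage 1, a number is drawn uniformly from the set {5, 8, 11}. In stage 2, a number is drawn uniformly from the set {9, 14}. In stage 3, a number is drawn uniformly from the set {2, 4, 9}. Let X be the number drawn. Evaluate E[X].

E[X | stage 1] = (5+8+11)/3 = 8.
E[X | stage 2] = (9+14)/2 = 23/2.
E[X | stage 3] = (2+4+9)/3 = 5.
E[X] = (1/3)·(8) + (1/3)·(23/2) + (1/3)·(5) = 49/6.

49/6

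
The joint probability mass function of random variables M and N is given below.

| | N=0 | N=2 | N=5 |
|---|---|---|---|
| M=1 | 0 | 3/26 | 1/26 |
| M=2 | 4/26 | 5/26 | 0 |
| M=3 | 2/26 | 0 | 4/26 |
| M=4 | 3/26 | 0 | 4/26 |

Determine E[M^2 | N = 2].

P(N = 2) = 4/13.
Σ M^2·P over the event = 1·(3/26) + 4·(5/26) = 23/26.
E[M^2 | N = 2] = (23/26) / (4/13) = 23/8.

23/8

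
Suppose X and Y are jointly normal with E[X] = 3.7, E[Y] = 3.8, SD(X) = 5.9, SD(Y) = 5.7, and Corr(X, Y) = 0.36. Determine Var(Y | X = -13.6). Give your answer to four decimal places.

28.2793

The conditional variance in a bivariate normal is σ_Y²(1 − ρ²), independent of x.
Var(Y | X=-13.6) = (5.7)²·(1 − (0.36)²) = 32.49·0.8704 = 28.2793.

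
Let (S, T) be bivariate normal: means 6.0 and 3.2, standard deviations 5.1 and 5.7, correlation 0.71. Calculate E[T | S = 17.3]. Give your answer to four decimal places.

E[T | S=x] = μ_T + ρ(σ_T/σ_S)(x − μ_S) for jointly normal variables.
E[T | S=17.3] = 3.2 + (0.71)·(5.7/5.1)·(17.3 − (6.0)) = 3.2 + (0.79353)·(11.3) = 12.1669.

12.1669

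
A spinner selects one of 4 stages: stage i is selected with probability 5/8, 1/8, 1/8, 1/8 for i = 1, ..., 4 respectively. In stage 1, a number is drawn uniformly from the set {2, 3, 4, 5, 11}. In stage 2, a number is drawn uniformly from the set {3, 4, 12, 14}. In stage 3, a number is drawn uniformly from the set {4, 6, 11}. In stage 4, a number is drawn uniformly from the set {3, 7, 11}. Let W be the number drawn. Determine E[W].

189/32

E[W | stage 1] = (2+3+4+5+11)/5 = 5.
E[W | stage 2] = (3+4+12+14)/4 = 33/4.
E[W | stage 3] = (4+6+11)/3 = 7.
E[W | stage 4] = (3+7+11)/3 = 7.
By the law of total expectation,
E[W] = (5/8)·(5) + (1/8)·(33/4) + (1/8)·(7) + (1/8)·(7) = 189/32.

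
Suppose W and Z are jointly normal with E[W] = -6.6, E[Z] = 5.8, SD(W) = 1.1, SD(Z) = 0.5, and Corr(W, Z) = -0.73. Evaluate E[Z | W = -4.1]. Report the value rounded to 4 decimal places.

4.9705

The regression of Z on W has slope ρ·σ_Z/σ_W and passes through (μ_W, μ_Z).
E[Z | W=-4.1] = 5.8 + (-0.73)·(0.5/1.1)·(-4.1 − (-6.6)) = 5.8 + (-0.33182)·(2.5) = 4.9705.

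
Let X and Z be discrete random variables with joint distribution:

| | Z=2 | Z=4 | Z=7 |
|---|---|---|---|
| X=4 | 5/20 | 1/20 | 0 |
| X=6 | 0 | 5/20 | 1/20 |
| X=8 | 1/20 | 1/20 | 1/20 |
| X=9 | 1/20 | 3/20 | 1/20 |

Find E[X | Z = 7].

23/3

P(Z = 7) = 3/20.
Σ X·P over the event = 6·(1/20) + 8·(1/20) + 9·(1/20) = 23/20.
E[X | Z = 7] = (23/20) / (3/20) = 23/3.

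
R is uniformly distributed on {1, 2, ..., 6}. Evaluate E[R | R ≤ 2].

3/2

Given R ≤ 2, R is equally likely to be any of {1, 2}.
E[R | R ≤ 2] = (1 + 2) / 2 = 3/2.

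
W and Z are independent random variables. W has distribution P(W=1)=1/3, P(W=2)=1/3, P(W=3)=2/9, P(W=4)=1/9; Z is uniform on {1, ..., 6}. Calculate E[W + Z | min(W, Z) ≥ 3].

47/6

P(min(W, Z) ≥ 3) = 2/9.
Summing (W+Z)·P(x,y) over outcomes with min(W, Z) ≥ 3 gives 47/27.
E[W + Z | min(W, Z) ≥ 3] = (47/27) / (2/9) = 47/6.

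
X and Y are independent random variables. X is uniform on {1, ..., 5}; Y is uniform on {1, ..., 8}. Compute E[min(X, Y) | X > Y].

Outcomes with X > Y: (2,1), (3,1), (3,2), (4,1), (4,2), (4,3), (5,1), (5,2), (5,3), (5,4), each with probability 1/40.
E[min(X, Y) | X > Y] = (1 + 1 + 2 + 1 + 2 + 3 + 1 + 2 + 3 + 4) / 10 = 2.

2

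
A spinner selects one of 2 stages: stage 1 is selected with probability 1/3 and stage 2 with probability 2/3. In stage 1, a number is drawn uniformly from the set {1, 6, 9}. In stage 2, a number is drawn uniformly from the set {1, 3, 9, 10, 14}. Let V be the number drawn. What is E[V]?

E[V | stage 1] = (1+6+9)/3 = 16/3.
E[V | stage 2] = (1+3+9+10+14)/5 = 37/5.
By the law of total expectation,
E[V] = (1/3)·(16/3) + (2/3)·(37/5) = 302/45.

302/45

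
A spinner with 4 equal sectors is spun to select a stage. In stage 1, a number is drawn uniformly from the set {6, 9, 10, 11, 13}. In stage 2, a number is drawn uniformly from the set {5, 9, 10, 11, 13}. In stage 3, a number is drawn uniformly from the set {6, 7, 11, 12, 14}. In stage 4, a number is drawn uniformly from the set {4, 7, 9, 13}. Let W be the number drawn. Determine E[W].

753/80

E[W | stage 1] = (6+9+10+11+13)/5 = 49/5.
E[W | stage 2] = (5+9+10+11+13)/5 = 48/5.
E[W | stage 3] = (6+7+11+12+14)/5 = 10.
E[W | stage 4] = (4+7+9+13)/4 = 33/4.
By the law of total expectation,
E[W] = (1/4)·(49/5) + (1/4)·(48/5) + (1/4)·(10) + (1/4)·(33/4) = 753/80.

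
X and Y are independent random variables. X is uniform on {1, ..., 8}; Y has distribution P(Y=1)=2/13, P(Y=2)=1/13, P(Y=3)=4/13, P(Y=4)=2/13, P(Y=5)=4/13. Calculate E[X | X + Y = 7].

47/13

P(X + Y = 7) = 1/8.
Summing X·P(x,y) over outcomes with X + Y = 7 gives 47/104.
E[X | X + Y = 7] = (47/104) / (1/8) = 47/13.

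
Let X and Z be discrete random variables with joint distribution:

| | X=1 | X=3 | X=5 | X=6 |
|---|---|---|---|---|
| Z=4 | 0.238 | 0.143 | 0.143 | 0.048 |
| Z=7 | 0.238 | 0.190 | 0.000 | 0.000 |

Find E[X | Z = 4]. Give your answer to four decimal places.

P(Z = 4) = 0.572.
Σ X·P over the event = 1·(0.238) + 3·(0.143) + 5·(0.143) + 6·(0.048) = 1.670.
E[X | Z = 4] = (1.670) / (0.572) = 2.9196.

2.9196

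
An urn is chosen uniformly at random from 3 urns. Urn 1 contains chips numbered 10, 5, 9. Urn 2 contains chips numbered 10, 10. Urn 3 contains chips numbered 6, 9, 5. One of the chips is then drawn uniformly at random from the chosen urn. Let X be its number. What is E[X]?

E[X | urn 1] = (10+5+9)/3 = 8.
E[X | urn 2] = (10+10)/2 = 10.
E[X | urn 3] = (6+9+5)/3 = 20/3.
E[X] = (1/3)·(8) + (1/3)·(10) + (1/3)·(20/3) = 74/9.

74/9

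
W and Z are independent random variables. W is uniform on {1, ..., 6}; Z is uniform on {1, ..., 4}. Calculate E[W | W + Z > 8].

P(W + Z > 8) = 1/8.
Summing W·P(x,y) over outcomes with W + Z > 8 gives 17/24.
E[W | W + Z > 8] = (17/24) / (1/8) = 17/3.

17/3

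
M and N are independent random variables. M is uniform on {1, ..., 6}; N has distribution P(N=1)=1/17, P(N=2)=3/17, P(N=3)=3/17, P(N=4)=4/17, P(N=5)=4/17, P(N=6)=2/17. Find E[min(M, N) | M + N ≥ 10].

43/9

P(M + N ≥ 10) = 3/17.
Summing min(M,N)·P(x,y) over outcomes with M + N ≥ 10 gives 43/51.
E[min(M, N) | M + N ≥ 10] = (43/51) / (3/17) = 43/9.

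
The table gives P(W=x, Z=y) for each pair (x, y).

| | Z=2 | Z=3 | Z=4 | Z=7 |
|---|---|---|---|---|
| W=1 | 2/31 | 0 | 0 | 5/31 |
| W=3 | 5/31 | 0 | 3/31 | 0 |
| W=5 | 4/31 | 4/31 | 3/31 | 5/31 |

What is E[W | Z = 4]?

4

P(Z = 4) = 6/31.
Σ W·P over the event = 3·(3/31) + 5·(3/31) = 24/31.
E[W | Z = 4] = (24/31) / (6/31) = 4.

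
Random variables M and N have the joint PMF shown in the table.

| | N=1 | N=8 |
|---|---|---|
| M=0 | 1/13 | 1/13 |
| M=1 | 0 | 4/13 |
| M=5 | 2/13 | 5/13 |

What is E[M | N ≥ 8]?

29/10

P(N ≥ 8) = 10/13.
Σ M·P over the event = 0·(1/13) + 1·(4/13) + 5·(5/13) = 29/13.
E[M | N ≥ 8] = (29/13) / (10/13) = 29/10.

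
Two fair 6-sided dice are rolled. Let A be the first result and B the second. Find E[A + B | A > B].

P(A > B) = 5/12.
Summing (A+B)·P(x,y) over outcomes with A > B gives 35/12.
E[A + B | A > B] = (35/12) / (5/12) = 7.

7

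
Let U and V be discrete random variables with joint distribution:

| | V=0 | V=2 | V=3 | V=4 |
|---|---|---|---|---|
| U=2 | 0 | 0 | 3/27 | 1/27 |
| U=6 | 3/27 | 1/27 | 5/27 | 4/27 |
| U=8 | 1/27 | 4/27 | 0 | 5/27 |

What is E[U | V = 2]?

38/5

P(V = 2) = 5/27.
Σ U·P over the event = 6·(1/27) + 8·(4/27) = 38/27.
E[U | V = 2] = (38/27) / (5/27) = 38/5.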